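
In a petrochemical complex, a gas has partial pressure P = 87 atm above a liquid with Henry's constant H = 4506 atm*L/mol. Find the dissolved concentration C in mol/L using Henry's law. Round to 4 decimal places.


C = P / H
C = 87 / 4506
C = 0.0193 mol/L


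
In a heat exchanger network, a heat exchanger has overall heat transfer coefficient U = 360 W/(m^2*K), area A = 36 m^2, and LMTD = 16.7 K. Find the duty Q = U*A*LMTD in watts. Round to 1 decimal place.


Q = U * A * LMTD
Q = 360 * 36 * 16.7
Q = 216432.0 W


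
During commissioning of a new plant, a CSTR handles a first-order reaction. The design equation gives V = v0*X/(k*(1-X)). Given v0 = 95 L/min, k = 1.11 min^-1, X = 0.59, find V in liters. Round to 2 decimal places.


V = v0 * X / (k * (1 - X))
V = 95 * 0.59 / (1.11 * (1 - 0.59))
V = 56.05 / (1.11 * 0.41)
V = 56.05 / 0.4551
V = 123.16 L


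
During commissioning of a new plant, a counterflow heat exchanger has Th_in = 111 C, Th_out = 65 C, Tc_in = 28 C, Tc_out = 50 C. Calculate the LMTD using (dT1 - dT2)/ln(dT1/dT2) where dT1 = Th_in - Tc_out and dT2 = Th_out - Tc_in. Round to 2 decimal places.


dT1 = Th_in - Tc_out = 111 - 50 = 61
dT2 = Th_out - Tc_in = 65 - 28 = 37
LMTD = (dT1 - dT2) / ln(dT1/dT2)
LMTD = (61 - 37) / ln(61/37)
LMTD = 48.00 K


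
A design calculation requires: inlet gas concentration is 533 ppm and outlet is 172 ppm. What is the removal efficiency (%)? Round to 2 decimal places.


Efficiency = (G_in - G_out) / G_in * 100%
Efficiency = (533 - 172) / 533 * 100
Efficiency = 361 / 533 * 100
Efficiency = 67.73%


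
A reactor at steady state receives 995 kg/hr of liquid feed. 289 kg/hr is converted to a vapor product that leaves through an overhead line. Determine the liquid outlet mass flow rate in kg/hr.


Steady-state mass balance on the main outlet: F_out = F_in - F_removed
F_out = 995 - 289
F_out = 706 kg/hr


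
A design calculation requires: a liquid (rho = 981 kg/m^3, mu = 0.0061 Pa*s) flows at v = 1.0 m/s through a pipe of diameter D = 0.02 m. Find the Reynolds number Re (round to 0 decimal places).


Re = rho * v * D / mu
Re = 981 * 1.0 * 0.02 / 0.0061
Re = 19.62 / 0.0061
Re = 3216


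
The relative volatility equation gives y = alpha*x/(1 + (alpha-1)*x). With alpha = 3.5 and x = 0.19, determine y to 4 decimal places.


y = alpha*x / (1 + (alpha-1)*x)
y = 3.5*0.19 / (1 + (3.5-1)*0.19)
y = 0.665 / (1 + 0.475)
y = 0.665 / 1.475
y = 0.4508


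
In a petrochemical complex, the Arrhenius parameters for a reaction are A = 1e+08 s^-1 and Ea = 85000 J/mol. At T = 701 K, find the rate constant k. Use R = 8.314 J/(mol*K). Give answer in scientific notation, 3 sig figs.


k = A * exp(-Ea/(R*T))
k = 1e+08 * exp(-85000 / (8.314 * 701))
k = 1e+08 * exp(-14.584478)
k = 4.63e+01


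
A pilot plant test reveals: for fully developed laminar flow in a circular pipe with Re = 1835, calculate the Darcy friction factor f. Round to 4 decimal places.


f = 64 / Re
f = 64 / 1835
f = 0.0349


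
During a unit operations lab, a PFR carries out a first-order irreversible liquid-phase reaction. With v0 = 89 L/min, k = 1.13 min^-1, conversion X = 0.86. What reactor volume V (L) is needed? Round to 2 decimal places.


V = (v0/k) * ln(1/(1-X))
V = (89/1.13) * ln(1/(1-0.86))
V = 78.761062 * ln(7.142857)
V = 78.761062 * 1.966113
V = 154.85 L


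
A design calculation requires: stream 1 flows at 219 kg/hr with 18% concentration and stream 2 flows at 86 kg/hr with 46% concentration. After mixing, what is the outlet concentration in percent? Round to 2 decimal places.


Mass balance on solute: F1*x1 + F2*x2 = F3*x3
F3 = F1 + F2 = 219 + 86 = 305 kg/hr
x3 = (F1*x1 + F2*x2)/F3
x3 = (219*0.18 + 86*0.46) / 305
x3 = 25.90%


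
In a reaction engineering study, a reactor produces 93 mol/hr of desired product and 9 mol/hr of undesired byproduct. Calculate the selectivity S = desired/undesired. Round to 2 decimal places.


S = desired product rate / undesired product rate
S = 93 / 9
S = 10.33


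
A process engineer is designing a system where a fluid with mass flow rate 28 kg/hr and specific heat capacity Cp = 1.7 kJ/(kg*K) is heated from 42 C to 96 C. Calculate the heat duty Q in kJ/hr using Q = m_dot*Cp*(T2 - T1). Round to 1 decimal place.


Q = m_dot * Cp * (T2 - T1)
Q = 28 * 1.7 * (96 - 42)
Q = 28 * 1.7 * 54
Q = 2570.4 kJ/hr


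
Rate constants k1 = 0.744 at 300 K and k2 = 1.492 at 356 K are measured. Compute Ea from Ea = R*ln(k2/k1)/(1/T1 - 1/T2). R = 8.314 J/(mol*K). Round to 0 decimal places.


Ea = R * ln(k2/k1) / (1/T1 - 1/T2)
ln(k2/k1) = ln(1.492/0.744) = 0.6958317
1/T1 - 1/T2 = 1/300 - 1/356 = 0.000524344569
Ea = 8.314 * 0.6958317 / 0.000524344569
Ea = 11033 J/mol


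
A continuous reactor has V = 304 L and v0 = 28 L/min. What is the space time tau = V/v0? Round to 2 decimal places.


tau = V / v0
tau = 304 / 28
tau = 10.86 min


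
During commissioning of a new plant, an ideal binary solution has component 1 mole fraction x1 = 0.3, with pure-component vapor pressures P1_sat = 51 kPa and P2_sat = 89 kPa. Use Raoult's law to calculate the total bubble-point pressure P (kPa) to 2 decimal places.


P = x1*P1_sat + x2*P2_sat
x2 = 1 - x1 = 1 - 0.3 = 0.7
P = 0.3*51 + 0.7*89
P = 15.3 + 62.3
P = 77.60 kPa


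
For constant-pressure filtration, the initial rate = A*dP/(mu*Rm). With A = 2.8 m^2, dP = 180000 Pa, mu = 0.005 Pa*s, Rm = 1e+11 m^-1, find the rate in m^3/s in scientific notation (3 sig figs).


rate = A * dP / (mu * Rm)
rate = 2.8 * 180000 / (0.005 * 1e+11)
rate = 504000.0 / 5.000e+08
rate = 1.01e-03 m^3/s


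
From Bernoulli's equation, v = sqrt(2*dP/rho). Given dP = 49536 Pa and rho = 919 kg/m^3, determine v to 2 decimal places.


v = sqrt(2*dP/rho)
v = sqrt(2*49536/919)
v = sqrt(107.804135)
v = 10.38 m/s


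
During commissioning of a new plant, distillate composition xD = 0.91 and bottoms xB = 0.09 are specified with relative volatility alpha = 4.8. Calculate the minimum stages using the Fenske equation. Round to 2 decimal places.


N_min = ln((xD*(1-xB))/(xB*(1-xD))) / ln(alpha)
Numerator inside ln: 0.8281 / 0.0081 = 102.234568
ln(102.234568) = 4.62727
ln(alpha) = ln(4.8) = 1.568616
N_min = 4.62727 / 1.568616 = 2.95


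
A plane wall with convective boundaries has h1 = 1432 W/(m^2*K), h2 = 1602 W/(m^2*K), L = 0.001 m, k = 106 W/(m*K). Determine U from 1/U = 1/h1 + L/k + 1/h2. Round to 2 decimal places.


1/U = 1/h1 + L/k + 1/h2
1/U = 1/1432 + 0.001/106 + 1/1602
1/U = 0.000698324 + 9.434e-06 + 0.0006242197
1/U = 0.0013319777
U = 750.76 W/(m^2*K)


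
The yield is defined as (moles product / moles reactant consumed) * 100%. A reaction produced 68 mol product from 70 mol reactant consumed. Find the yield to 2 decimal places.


Yield = (moles product / moles consumed) * 100%
Yield = (68 / 70) * 100
Yield = 0.9714 * 100
Yield = 97.14%


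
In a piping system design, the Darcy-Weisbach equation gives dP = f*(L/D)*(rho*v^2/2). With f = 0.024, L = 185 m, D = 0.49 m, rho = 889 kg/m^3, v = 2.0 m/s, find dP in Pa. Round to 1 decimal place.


dP = f * (L/D) * (rho*v^2/2)
dP = 0.024 * (185/0.49) * (889*2.0^2/2)
L/D = 377.55102041
rho*v^2/2 = 889*4.0/2 = 1778.0
dP = 0.024 * 377.55102041 * 1778.0
dP = 16110.9 Pa


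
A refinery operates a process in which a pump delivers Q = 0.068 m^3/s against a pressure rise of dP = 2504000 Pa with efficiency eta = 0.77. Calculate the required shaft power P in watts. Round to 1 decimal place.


P = Q * dP / eta
P = 0.068 * 2504000 / 0.77
P = 170272.0 / 0.77
P = 221132.5 W


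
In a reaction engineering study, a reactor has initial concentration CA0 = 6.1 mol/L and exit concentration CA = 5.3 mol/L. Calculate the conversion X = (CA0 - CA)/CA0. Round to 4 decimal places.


X = (CA0 - CA) / CA0
X = (6.1 - 5.3) / 6.1
X = 0.8 / 6.1
X = 0.1311


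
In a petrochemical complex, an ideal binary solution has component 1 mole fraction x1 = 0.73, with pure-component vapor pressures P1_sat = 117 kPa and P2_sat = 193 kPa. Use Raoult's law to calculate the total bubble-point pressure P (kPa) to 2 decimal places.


P = x1*P1_sat + x2*P2_sat
x2 = 1 - x1 = 1 - 0.73 = 0.27
P = 0.73*117 + 0.27*193
P = 85.41 + 52.11
P = 137.52 kPa


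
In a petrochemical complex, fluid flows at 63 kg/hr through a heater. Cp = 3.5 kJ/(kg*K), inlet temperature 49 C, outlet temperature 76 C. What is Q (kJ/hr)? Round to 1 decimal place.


Q = m_dot * Cp * (T2 - T1)
Q = 63 * 3.5 * (76 - 49)
Q = 63 * 3.5 * 27
Q = 5953.5 kJ/hr


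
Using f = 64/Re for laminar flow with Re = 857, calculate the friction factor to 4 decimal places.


f = 64 / Re
f = 64 / 857
f = 0.0747


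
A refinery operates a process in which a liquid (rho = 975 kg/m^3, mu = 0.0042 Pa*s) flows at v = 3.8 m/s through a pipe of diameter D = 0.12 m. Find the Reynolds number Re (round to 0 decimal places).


Re = rho * v * D / mu
Re = 975 * 3.8 * 0.12 / 0.0042
Re = 444.6 / 0.0042
Re = 105857


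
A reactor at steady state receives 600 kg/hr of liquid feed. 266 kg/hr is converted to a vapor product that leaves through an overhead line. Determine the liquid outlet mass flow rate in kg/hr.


Steady-state mass balance on the main outlet: F_out = F_in - F_removed
F_out = 600 - 266
F_out = 334 kg/hr


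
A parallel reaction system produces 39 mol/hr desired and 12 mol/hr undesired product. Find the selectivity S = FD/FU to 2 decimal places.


S = desired product rate / undesired product rate
S = 39 / 12
S = 3.25


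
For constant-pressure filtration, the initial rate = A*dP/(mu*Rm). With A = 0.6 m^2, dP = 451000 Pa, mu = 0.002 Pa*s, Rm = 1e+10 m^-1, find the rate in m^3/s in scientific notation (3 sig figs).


rate = A * dP / (mu * Rm)
rate = 0.6 * 451000 / (0.002 * 1e+10)
rate = 270600.0 / 2.000e+07
rate = 1.35e-02 m^3/s


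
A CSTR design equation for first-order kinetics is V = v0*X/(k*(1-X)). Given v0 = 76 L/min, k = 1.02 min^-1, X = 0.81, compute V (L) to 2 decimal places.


V = v0 * X / (k * (1 - X))
V = 76 * 0.81 / (1.02 * (1 - 0.81))
V = 61.56 / (1.02 * 0.19)
V = 61.56 / 0.1938
V = 317.65 L


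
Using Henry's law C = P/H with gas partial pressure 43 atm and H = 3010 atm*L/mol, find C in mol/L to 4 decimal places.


C = P / H
C = 43 / 3010
C = 0.0143 mol/L


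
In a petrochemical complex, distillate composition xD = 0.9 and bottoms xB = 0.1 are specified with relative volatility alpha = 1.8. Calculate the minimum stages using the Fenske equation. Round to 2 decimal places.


N_min = ln((xD*(1-xB))/(xB*(1-xD))) / ln(alpha)
Numerator inside ln: 0.81 / 0.01 = 81.0
ln(81.0) = 4.394449
ln(alpha) = ln(1.8) = 0.587787
N_min = 4.394449 / 0.587787 = 7.48


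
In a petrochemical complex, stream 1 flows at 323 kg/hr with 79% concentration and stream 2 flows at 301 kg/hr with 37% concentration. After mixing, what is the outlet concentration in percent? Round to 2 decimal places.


Mass balance on solute: F1*x1 + F2*x2 = F3*x3
F3 = F1 + F2 = 323 + 301 = 624 kg/hr
x3 = (F1*x1 + F2*x2)/F3
x3 = (323*0.79 + 301*0.37) / 624
x3 = 58.74%


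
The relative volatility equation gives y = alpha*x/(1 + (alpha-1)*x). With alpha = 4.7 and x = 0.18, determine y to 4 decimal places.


y = alpha*x / (1 + (alpha-1)*x)
y = 4.7*0.18 / (1 + (4.7-1)*0.18)
y = 0.846 / (1 + 0.666)
y = 0.846 / 1.666
y = 0.5078


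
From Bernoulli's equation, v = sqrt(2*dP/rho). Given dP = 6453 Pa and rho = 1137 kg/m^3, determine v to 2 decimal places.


v = sqrt(2*dP/rho)
v = sqrt(2*6453/1137)
v = sqrt(11.350923)
v = 3.37 m/s


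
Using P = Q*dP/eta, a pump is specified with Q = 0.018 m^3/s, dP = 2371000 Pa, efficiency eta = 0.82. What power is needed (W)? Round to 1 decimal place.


P = Q * dP / eta
P = 0.018 * 2371000 / 0.82
P = 42678.0 / 0.82
P = 52046.3 W


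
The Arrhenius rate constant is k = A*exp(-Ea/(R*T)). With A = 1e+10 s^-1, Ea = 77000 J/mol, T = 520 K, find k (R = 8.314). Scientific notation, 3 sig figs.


k = A * exp(-Ea/(R*T))
k = 1e+10 * exp(-77000 / (8.314 * 520))
k = 1e+10 * exp(-17.810551)
k = 1.84e+02


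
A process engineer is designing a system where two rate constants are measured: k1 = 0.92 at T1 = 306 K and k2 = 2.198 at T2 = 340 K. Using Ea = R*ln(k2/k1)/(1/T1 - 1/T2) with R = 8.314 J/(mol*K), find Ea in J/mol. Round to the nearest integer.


Ea = R * ln(k2/k1) / (1/T1 - 1/T2)
ln(k2/k1) = ln(2.198/0.92) = 0.8709295
1/T1 - 1/T2 = 1/306 - 1/340 = 0.000326797386
Ea = 8.314 * 0.8709295 / 0.000326797386
Ea = 22157 J/mol


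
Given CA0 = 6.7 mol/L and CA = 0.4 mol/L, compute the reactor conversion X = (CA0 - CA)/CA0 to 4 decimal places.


X = (CA0 - CA) / CA0
X = (6.7 - 0.4) / 6.7
X = 6.3 / 6.7
X = 0.9403


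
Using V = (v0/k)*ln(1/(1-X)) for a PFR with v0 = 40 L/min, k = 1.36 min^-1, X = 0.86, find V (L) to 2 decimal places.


V = (v0/k) * ln(1/(1-X))
V = (40/1.36) * ln(1/(1-0.86))
V = 29.411765 * ln(7.142857)
V = 29.411765 * 1.966113
V = 57.83 L


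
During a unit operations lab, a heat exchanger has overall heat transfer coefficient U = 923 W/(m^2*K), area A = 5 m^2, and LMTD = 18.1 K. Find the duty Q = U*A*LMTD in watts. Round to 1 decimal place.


Q = U * A * LMTD
Q = 923 * 5 * 18.1
Q = 83531.5 W


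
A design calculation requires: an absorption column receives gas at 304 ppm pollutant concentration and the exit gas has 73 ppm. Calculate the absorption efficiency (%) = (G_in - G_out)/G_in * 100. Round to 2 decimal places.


Efficiency = (G_in - G_out) / G_in * 100%
Efficiency = (304 - 73) / 304 * 100
Efficiency = 231 / 304 * 100
Efficiency = 75.99%


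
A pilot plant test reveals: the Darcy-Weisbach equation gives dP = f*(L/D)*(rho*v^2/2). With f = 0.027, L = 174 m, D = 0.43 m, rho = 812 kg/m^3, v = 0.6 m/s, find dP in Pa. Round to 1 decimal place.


dP = f * (L/D) * (rho*v^2/2)
dP = 0.027 * (174/0.43) * (812*0.6^2/2)
L/D = 404.65116279
rho*v^2/2 = 812*0.36/2 = 146.16
dP = 0.027 * 404.65116279 * 146.16
dP = 1596.9 Pa


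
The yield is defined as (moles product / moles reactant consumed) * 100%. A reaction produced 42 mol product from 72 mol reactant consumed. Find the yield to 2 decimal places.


Yield = (moles product / moles consumed) * 100%
Yield = (42 / 72) * 100
Yield = 0.5833 * 100
Yield = 58.33%


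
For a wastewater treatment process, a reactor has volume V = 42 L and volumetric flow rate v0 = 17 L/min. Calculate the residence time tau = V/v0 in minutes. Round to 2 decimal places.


tau = V / v0
tau = 42 / 17
tau = 2.47 min


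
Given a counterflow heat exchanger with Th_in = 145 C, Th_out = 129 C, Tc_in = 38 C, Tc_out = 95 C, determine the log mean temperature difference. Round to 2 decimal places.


dT1 = Th_in - Tc_out = 145 - 95 = 50
dT2 = Th_out - Tc_in = 129 - 38 = 91
LMTD = (dT1 - dT2) / ln(dT1/dT2)
LMTD = (50 - 91) / ln(50/91)
LMTD = 68.47 K


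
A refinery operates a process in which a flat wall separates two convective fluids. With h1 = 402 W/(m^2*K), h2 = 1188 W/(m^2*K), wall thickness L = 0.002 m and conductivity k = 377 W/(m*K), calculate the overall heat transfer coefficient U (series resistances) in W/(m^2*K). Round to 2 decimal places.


1/U = 1/h1 + L/k + 1/h2
1/U = 1/402 + 0.002/377 + 1/1188
1/U = 0.0024875622 + 5.305e-06 + 0.0008417508
1/U = 0.003334618
U = 299.88 W/(m^2*K)


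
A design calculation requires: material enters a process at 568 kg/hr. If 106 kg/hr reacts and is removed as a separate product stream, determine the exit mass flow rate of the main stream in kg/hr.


Steady-state mass balance on the main outlet: F_out = F_in - F_removed
F_out = 568 - 106
F_out = 462 kg/hr


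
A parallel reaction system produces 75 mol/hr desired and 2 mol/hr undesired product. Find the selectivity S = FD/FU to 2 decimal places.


S = desired product rate / undesired product rate
S = 75 / 2
S = 37.50


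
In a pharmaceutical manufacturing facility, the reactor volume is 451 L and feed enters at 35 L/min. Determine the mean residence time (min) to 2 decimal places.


tau = V / v0
tau = 451 / 35
tau = 12.89 min


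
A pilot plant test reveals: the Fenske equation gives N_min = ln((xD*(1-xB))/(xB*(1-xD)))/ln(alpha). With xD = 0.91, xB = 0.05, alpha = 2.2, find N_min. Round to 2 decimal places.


N_min = ln((xD*(1-xB))/(xB*(1-xD))) / ln(alpha)
Numerator inside ln: 0.8645 / 0.0045 = 192.111111
ln(192.111111) = 5.258074
ln(alpha) = ln(2.2) = 0.788457
N_min = 5.258074 / 0.788457 = 6.67


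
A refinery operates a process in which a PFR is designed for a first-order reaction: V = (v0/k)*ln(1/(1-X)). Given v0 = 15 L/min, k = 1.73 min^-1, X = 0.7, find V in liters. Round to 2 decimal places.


V = (v0/k) * ln(1/(1-X))
V = (15/1.73) * ln(1/(1-0.7))
V = 8.67052 * ln(3.333333)
V = 8.67052 * 1.203973
V = 10.44 L


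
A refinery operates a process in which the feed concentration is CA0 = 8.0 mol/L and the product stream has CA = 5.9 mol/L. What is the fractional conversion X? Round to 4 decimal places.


X = (CA0 - CA) / CA0
X = (8.0 - 5.9) / 8.0
X = 2.1 / 8.0
X = 0.2625


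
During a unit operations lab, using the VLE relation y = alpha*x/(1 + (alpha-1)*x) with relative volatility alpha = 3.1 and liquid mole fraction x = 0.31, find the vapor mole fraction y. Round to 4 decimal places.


y = alpha*x / (1 + (alpha-1)*x)
y = 3.1*0.31 / (1 + (3.1-1)*0.31)
y = 0.961 / (1 + 0.651)
y = 0.961 / 1.651
y = 0.5821


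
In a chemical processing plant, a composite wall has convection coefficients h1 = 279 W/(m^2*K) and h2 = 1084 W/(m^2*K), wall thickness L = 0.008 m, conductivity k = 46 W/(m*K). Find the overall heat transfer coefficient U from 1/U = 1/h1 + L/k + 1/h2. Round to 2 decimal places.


1/U = 1/h1 + L/k + 1/h2
1/U = 1/279 + 0.008/46 + 1/1084
1/U = 0.0035842294 + 0.000173913 + 0.0009225092
1/U = 0.0046806516
U = 213.65 W/(m^2*K)


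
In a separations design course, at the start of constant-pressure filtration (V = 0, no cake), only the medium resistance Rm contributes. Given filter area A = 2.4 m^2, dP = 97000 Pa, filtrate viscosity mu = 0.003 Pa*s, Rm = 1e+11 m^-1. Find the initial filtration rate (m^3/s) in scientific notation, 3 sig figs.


rate = A * dP / (mu * Rm)
rate = 2.4 * 97000 / (0.003 * 1e+11)
rate = 232800.0 / 3.000e+08
rate = 7.76e-04 m^3/s


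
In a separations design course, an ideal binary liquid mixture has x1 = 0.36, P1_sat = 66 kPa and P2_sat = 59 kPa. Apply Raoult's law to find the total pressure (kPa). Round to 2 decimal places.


P = x1*P1_sat + x2*P2_sat
x2 = 1 - x1 = 1 - 0.36 = 0.64
P = 0.36*66 + 0.64*59
P = 23.76 + 37.76
P = 61.52 kPa


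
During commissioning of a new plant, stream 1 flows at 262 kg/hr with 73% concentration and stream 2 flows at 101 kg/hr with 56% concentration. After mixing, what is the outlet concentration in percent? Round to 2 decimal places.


Mass balance on solute: F1*x1 + F2*x2 = F3*x3
F3 = F1 + F2 = 262 + 101 = 363 kg/hr
x3 = (F1*x1 + F2*x2)/F3
x3 = (262*0.73 + 101*0.56) / 363
x3 = 68.27%


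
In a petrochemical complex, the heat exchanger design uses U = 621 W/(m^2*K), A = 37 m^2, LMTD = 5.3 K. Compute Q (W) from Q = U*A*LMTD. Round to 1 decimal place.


Q = U * A * LMTD
Q = 621 * 37 * 5.3
Q = 121778.1 W


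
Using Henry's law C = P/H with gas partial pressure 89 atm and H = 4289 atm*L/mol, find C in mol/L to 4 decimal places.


C = P / H
C = 89 / 4289
C = 0.0208 mol/L


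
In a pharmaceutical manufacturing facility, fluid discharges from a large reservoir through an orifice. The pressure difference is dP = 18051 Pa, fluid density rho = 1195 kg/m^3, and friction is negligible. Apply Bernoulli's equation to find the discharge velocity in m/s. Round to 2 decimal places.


v = sqrt(2*dP/rho)
v = sqrt(2*18051/1195)
v = sqrt(30.210879)
v = 5.50 m/s


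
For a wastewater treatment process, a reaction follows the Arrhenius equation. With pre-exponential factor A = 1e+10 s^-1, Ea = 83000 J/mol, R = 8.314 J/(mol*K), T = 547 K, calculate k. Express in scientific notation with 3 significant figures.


k = A * exp(-Ea/(R*T))
k = 1e+10 * exp(-83000 / (8.314 * 547))
k = 1e+10 * exp(-18.250751)
k = 1.19e+02


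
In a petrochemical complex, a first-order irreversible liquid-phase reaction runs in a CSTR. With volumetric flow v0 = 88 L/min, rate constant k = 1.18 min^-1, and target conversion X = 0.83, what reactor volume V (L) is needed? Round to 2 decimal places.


V = v0 * X / (k * (1 - X))
V = 88 * 0.83 / (1.18 * (1 - 0.83))
V = 73.04 / (1.18 * 0.17)
V = 73.04 / 0.2006
V = 364.11 L


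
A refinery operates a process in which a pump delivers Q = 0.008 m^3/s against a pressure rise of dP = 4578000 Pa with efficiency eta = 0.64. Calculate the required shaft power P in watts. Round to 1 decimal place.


P = Q * dP / eta
P = 0.008 * 4578000 / 0.64
P = 36624.0 / 0.64
P = 57225.0 W


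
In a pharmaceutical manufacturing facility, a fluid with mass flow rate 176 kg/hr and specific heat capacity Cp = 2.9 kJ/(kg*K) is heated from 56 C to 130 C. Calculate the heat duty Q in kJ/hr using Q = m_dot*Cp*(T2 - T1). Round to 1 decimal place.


Q = m_dot * Cp * (T2 - T1)
Q = 176 * 2.9 * (130 - 56)
Q = 176 * 2.9 * 74
Q = 37769.6 kJ/hr


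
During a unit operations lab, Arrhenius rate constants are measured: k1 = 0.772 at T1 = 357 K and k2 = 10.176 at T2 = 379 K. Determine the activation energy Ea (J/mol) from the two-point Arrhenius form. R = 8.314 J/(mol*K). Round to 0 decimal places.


Ea = R * ln(k2/k1) / (1/T1 - 1/T2)
ln(k2/k1) = ln(10.176/0.772) = 2.5788027
1/T1 - 1/T2 = 1/357 - 1/379 = 0.000162598021
Ea = 8.314 * 2.5788027 / 0.000162598021
Ea = 131860 J/mol


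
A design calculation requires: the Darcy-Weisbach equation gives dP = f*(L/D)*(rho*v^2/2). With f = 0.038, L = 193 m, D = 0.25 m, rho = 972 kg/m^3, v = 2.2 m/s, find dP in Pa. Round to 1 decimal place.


dP = f * (L/D) * (rho*v^2/2)
dP = 0.038 * (193/0.25) * (972*2.2^2/2)
L/D = 772.0
rho*v^2/2 = 972*4.84/2 = 2352.24
dP = 0.038 * 772.0 * 2352.24
dP = 69005.3 Pa


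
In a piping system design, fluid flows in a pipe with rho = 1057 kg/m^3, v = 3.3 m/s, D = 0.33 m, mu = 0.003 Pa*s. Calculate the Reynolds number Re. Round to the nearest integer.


Re = rho * v * D / mu
Re = 1057 * 3.3 * 0.33 / 0.003
Re = 1151.073 / 0.003
Re = 383691


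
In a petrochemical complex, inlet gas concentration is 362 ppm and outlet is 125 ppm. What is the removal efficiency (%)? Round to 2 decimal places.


Efficiency = (G_in - G_out) / G_in * 100%
Efficiency = (362 - 125) / 362 * 100
Efficiency = 237 / 362 * 100
Efficiency = 65.47%


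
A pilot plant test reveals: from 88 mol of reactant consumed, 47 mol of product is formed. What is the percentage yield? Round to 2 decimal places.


Yield = (moles product / moles consumed) * 100%
Yield = (47 / 88) * 100
Yield = 0.5341 * 100
Yield = 53.41%


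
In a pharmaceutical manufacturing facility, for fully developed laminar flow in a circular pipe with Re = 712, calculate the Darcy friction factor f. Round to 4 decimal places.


f = 64 / Re
f = 64 / 712
f = 0.0899


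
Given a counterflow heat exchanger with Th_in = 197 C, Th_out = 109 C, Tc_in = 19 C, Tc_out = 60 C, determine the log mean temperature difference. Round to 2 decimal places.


dT1 = Th_in - Tc_out = 197 - 60 = 137
dT2 = Th_out - Tc_in = 109 - 19 = 90
LMTD = (dT1 - dT2) / ln(dT1/dT2)
LMTD = (137 - 90) / ln(137/90)
LMTD = 111.86 K


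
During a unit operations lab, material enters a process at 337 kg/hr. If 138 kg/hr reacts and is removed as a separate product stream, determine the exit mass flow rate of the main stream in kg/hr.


Steady-state mass balance on the main outlet: F_out = F_in - F_removed
F_out = 337 - 138
F_out = 199 kg/hr


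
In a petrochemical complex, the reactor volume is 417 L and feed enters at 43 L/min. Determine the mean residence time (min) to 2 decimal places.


tau = V / v0
tau = 417 / 43
tau = 9.70 min


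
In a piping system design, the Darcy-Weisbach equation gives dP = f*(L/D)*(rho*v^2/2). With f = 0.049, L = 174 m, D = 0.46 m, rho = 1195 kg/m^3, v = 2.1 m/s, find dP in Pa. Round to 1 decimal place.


dP = f * (L/D) * (rho*v^2/2)
dP = 0.049 * (174/0.46) * (1195*2.1^2/2)
L/D = 378.26086957
rho*v^2/2 = 1195*4.41/2 = 2634.975
dP = 0.049 * 378.26086957 * 2634.975
dP = 48838.7 Pa


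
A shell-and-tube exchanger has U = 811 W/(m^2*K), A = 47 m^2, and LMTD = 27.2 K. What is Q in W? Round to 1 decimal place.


Q = U * A * LMTD
Q = 811 * 47 * 27.2
Q = 1036782.4 W


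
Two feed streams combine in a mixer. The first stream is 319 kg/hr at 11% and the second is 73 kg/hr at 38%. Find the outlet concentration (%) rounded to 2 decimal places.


Mass balance on solute: F1*x1 + F2*x2 = F3*x3
F3 = F1 + F2 = 319 + 73 = 392 kg/hr
x3 = (F1*x1 + F2*x2)/F3
x3 = (319*0.11 + 73*0.38) / 392
x3 = 16.03%


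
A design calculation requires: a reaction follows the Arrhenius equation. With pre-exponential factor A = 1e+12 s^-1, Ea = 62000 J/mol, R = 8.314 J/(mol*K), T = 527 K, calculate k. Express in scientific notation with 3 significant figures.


k = A * exp(-Ea/(R*T))
k = 1e+12 * exp(-62000 / (8.314 * 527))
k = 1e+12 * exp(-14.150476)
k = 7.15e+05


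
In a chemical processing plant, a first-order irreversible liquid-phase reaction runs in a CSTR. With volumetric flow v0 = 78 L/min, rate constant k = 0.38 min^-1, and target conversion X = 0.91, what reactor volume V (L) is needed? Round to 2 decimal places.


V = v0 * X / (k * (1 - X))
V = 78 * 0.91 / (0.38 * (1 - 0.91))
V = 70.98 / (0.38 * 0.09)
V = 70.98 / 0.0342
V = 2075.44 L


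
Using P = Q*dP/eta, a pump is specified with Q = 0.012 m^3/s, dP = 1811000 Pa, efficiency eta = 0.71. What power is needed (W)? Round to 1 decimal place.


P = Q * dP / eta
P = 0.012 * 1811000 / 0.71
P = 21732.0 / 0.71
P = 30608.5 W


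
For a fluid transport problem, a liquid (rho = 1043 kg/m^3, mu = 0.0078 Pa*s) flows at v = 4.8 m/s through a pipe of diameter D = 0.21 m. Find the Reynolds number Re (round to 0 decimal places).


Re = rho * v * D / mu
Re = 1043 * 4.8 * 0.21 / 0.0078
Re = 1051.344 / 0.0078
Re = 134788


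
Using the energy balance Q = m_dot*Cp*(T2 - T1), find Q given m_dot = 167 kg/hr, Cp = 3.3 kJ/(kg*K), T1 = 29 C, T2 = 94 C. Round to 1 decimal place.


Q = m_dot * Cp * (T2 - T1)
Q = 167 * 3.3 * (94 - 29)
Q = 167 * 3.3 * 65
Q = 35821.5 kJ/hr


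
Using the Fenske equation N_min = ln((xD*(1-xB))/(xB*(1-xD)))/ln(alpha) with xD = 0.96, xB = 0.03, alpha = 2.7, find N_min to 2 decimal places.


N_min = ln((xD*(1-xB))/(xB*(1-xD))) / ln(alpha)
Numerator inside ln: 0.9312 / 0.0012 = 776.0
ln(776.0) = 6.654153
ln(alpha) = ln(2.7) = 0.993252
N_min = 6.654153 / 0.993252 = 6.70


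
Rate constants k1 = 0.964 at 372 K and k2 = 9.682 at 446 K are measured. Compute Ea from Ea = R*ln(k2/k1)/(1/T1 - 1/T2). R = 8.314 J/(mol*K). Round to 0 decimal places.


Ea = R * ln(k2/k1) / (1/T1 - 1/T2)
ln(k2/k1) = ln(9.682/0.964) = 2.3069325
1/T1 - 1/T2 = 1/372 - 1/446 = 0.000446019577
Ea = 8.314 * 2.3069325 / 0.000446019577
Ea = 43002 J/mol


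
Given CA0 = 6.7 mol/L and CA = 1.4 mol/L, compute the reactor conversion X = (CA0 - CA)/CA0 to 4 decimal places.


X = (CA0 - CA) / CA0
X = (6.7 - 1.4) / 6.7
X = 5.3 / 6.7
X = 0.7910


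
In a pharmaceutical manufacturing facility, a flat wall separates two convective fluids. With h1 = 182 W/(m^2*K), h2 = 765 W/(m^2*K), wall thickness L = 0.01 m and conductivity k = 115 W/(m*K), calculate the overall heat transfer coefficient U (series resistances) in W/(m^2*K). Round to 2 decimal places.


1/U = 1/h1 + L/k + 1/h2
1/U = 1/182 + 0.01/115 + 1/765
1/U = 0.0054945055 + 8.69565e-05 + 0.0013071895
1/U = 0.0068886515
U = 145.17 W/(m^2*K)


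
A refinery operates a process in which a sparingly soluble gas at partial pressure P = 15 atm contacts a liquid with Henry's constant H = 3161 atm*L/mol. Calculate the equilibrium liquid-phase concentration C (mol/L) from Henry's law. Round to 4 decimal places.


C = P / H
C = 15 / 3161
C = 0.0047 mol/L


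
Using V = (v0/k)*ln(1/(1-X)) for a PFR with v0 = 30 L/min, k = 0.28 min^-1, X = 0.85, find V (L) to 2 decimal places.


V = (v0/k) * ln(1/(1-X))
V = (30/0.28) * ln(1/(1-0.85))
V = 107.142857 * ln(6.666667)
V = 107.142857 * 1.89712
V = 203.26 L


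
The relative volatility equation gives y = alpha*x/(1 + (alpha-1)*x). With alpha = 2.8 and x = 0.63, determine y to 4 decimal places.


y = alpha*x / (1 + (alpha-1)*x)
y = 2.8*0.63 / (1 + (2.8-1)*0.63)
y = 1.764 / (1 + 1.134)
y = 1.764 / 2.134
y = 0.8266


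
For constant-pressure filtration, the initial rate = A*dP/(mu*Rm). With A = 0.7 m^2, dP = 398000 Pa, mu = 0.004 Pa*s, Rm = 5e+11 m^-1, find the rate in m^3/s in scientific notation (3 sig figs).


rate = A * dP / (mu * Rm)
rate = 0.7 * 398000 / (0.004 * 5e+11)
rate = 278600.0 / 2.000e+09
rate = 1.39e-04 m^3/s


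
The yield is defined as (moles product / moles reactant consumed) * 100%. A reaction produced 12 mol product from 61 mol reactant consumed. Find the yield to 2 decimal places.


Yield = (moles product / moles consumed) * 100%
Yield = (12 / 61) * 100
Yield = 0.1967 * 100
Yield = 19.67%


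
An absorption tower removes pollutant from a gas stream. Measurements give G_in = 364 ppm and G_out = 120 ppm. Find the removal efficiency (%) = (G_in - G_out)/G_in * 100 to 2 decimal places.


Efficiency = (G_in - G_out) / G_in * 100%
Efficiency = (364 - 120) / 364 * 100
Efficiency = 244 / 364 * 100
Efficiency = 67.03%


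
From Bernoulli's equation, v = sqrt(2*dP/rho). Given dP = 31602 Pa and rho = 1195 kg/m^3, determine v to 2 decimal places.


v = sqrt(2*dP/rho)
v = sqrt(2*31602/1195)
v = sqrt(52.890377)
v = 7.27 m/s


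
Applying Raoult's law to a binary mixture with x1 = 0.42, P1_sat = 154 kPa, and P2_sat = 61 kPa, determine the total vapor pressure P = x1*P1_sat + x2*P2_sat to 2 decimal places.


P = x1*P1_sat + x2*P2_sat
x2 = 1 - x1 = 1 - 0.42 = 0.58
P = 0.42*154 + 0.58*61
P = 64.68 + 35.38
P = 100.06 kPa


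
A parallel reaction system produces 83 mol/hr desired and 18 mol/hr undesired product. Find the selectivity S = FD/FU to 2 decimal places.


S = desired product rate / undesired product rate
S = 83 / 18
S = 4.61


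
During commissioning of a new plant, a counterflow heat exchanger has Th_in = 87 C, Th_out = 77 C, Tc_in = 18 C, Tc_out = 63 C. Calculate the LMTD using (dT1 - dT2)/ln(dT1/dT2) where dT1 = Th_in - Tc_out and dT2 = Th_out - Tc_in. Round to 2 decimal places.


dT1 = Th_in - Tc_out = 87 - 63 = 24
dT2 = Th_out - Tc_in = 77 - 18 = 59
LMTD = (dT1 - dT2) / ln(dT1/dT2)
LMTD = (24 - 59) / ln(24/59)
LMTD = 38.91 K


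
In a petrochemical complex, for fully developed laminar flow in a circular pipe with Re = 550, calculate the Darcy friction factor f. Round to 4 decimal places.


f = 64 / Re
f = 64 / 550
f = 0.1164


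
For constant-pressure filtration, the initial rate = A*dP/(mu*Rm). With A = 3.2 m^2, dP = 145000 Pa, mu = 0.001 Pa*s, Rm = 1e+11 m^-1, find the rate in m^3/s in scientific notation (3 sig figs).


rate = A * dP / (mu * Rm)
rate = 3.2 * 145000 / (0.001 * 1e+11)
rate = 464000.0 / 1.000e+08
rate = 4.64e-03 m^3/s


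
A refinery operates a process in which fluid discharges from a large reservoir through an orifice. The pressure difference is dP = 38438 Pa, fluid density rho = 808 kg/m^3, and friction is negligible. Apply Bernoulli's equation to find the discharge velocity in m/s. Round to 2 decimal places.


v = sqrt(2*dP/rho)
v = sqrt(2*38438/808)
v = sqrt(95.143564)
v = 9.75 m/s


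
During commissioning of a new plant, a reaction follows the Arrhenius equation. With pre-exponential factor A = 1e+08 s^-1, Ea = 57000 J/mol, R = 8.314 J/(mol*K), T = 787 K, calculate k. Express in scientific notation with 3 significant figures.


k = A * exp(-Ea/(R*T))
k = 1e+08 * exp(-57000 / (8.314 * 787))
k = 1e+08 * exp(-8.711443)
k = 1.65e+04


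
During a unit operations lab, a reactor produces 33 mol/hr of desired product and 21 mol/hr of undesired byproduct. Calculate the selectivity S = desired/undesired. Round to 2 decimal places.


S = desired product rate / undesired product rate
S = 33 / 21
S = 1.57


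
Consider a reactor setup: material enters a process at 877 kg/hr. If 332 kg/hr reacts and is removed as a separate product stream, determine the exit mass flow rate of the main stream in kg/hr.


Steady-state mass balance on the main outlet: F_out = F_in - F_removed
F_out = 877 - 332
F_out = 545 kg/hr


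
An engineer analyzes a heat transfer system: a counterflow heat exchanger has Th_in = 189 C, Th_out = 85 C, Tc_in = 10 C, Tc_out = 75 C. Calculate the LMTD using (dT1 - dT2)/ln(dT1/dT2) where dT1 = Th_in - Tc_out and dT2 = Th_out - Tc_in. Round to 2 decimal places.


dT1 = Th_in - Tc_out = 189 - 75 = 114
dT2 = Th_out - Tc_in = 85 - 10 = 75
LMTD = (dT1 - dT2) / ln(dT1/dT2)
LMTD = (114 - 75) / ln(114/75)
LMTD = 93.14 K


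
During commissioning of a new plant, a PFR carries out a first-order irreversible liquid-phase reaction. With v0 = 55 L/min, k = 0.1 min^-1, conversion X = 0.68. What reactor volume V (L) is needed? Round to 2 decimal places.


V = (v0/k) * ln(1/(1-X))
V = (55/0.1) * ln(1/(1-0.68))
V = 550.0 * ln(3.125)
V = 550.0 * 1.139434
V = 626.69 L


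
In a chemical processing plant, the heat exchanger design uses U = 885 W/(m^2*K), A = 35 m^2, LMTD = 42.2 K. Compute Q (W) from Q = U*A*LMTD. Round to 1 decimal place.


Q = U * A * LMTD
Q = 885 * 35 * 42.2
Q = 1307145.0 W


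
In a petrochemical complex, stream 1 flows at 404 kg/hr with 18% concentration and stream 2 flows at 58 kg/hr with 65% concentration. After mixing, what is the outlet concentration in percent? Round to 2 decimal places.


Mass balance on solute: F1*x1 + F2*x2 = F3*x3
F3 = F1 + F2 = 404 + 58 = 462 kg/hr
x3 = (F1*x1 + F2*x2)/F3
x3 = (404*0.18 + 58*0.65) / 462
x3 = 23.90%


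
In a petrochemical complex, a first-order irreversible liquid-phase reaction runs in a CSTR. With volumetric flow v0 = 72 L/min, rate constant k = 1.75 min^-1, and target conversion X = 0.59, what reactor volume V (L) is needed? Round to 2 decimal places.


V = v0 * X / (k * (1 - X))
V = 72 * 0.59 / (1.75 * (1 - 0.59))
V = 42.48 / (1.75 * 0.41)
V = 42.48 / 0.7175
V = 59.21 L


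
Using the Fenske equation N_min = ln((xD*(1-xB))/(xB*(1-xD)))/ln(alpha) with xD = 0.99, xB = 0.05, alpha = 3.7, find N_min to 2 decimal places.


N_min = ln((xD*(1-xB))/(xB*(1-xD))) / ln(alpha)
Numerator inside ln: 0.9405 / 0.0005 = 1881.0
ln(1881.0) = 7.539559
ln(alpha) = ln(3.7) = 1.308333
N_min = 7.539559 / 1.308333 = 5.76


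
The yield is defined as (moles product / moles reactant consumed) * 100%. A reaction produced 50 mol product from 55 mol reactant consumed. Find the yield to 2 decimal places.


Yield = (moles product / moles consumed) * 100%
Yield = (50 / 55) * 100
Yield = 0.9091 * 100
Yield = 90.91%


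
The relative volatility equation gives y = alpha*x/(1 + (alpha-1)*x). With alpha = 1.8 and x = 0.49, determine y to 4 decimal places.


y = alpha*x / (1 + (alpha-1)*x)
y = 1.8*0.49 / (1 + (1.8-1)*0.49)
y = 0.882 / (1 + 0.392)
y = 0.882 / 1.392
y = 0.6336


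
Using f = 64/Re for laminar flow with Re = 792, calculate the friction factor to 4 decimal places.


f = 64 / Re
f = 64 / 792
f = 0.0808


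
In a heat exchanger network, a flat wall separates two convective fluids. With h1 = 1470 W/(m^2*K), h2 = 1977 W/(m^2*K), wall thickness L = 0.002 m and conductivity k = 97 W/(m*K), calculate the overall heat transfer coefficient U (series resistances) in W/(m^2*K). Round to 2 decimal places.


1/U = 1/h1 + L/k + 1/h2
1/U = 1/1470 + 0.002/97 + 1/1977
1/U = 0.0006802721 + 2.06186e-05 + 0.0005058169
1/U = 0.0012067076
U = 828.70 W/(m^2*K)


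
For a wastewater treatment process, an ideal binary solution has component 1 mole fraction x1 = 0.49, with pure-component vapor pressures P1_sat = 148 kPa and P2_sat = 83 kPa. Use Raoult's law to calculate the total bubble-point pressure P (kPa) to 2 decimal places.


P = x1*P1_sat + x2*P2_sat
x2 = 1 - x1 = 1 - 0.49 = 0.51
P = 0.49*148 + 0.51*83
P = 72.52 + 42.33
P = 114.85 kPa


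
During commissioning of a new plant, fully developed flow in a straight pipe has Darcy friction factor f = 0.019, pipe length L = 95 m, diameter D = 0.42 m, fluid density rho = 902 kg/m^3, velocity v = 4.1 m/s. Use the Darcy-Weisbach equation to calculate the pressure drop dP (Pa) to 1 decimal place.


dP = f * (L/D) * (rho*v^2/2)
dP = 0.019 * (95/0.42) * (902*4.1^2/2)
L/D = 226.19047619
rho*v^2/2 = 902*16.81/2 = 7581.31
dP = 0.019 * 226.19047619 * 7581.31
dP = 32581.6 Pa


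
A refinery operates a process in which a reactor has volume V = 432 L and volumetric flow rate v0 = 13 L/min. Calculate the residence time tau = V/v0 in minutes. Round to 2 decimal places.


tau = V / v0
tau = 432 / 13
tau = 33.23 min


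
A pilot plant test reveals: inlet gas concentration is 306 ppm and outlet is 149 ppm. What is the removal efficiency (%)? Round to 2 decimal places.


Efficiency = (G_in - G_out) / G_in * 100%
Efficiency = (306 - 149) / 306 * 100
Efficiency = 157 / 306 * 100
Efficiency = 51.31%


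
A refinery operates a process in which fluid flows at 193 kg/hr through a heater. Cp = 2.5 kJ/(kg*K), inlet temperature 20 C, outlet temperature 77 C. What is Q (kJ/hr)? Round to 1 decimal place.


Q = m_dot * Cp * (T2 - T1)
Q = 193 * 2.5 * (77 - 20)
Q = 193 * 2.5 * 57
Q = 27502.5 kJ/hr


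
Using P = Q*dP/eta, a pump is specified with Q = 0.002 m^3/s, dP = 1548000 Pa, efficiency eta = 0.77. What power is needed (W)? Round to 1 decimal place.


P = Q * dP / eta
P = 0.002 * 1548000 / 0.77
P = 3096.0 / 0.77
P = 4020.8 W


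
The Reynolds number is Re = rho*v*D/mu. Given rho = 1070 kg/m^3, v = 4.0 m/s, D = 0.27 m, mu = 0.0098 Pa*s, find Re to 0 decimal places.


Re = rho * v * D / mu
Re = 1070 * 4.0 * 0.27 / 0.0098
Re = 1155.6 / 0.0098
Re = 117918


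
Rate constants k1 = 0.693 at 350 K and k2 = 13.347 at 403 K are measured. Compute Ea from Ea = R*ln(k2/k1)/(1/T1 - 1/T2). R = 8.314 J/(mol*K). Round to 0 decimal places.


Ea = R * ln(k2/k1) / (1/T1 - 1/T2)
ln(k2/k1) = ln(13.347/0.693) = 2.9580169
1/T1 - 1/T2 = 1/350 - 1/403 = 0.000375753279
Ea = 8.314 * 2.9580169 / 0.000375753279
Ea = 65450 J/mol


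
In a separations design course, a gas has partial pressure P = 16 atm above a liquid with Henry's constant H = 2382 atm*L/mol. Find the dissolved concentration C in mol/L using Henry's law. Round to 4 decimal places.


C = P / H
C = 16 / 2382
C = 0.0067 mol/L


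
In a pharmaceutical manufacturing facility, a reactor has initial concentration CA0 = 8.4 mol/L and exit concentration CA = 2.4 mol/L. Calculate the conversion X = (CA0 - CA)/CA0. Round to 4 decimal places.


X = (CA0 - CA) / CA0
X = (8.4 - 2.4) / 8.4
X = 6.0 / 8.4
X = 0.7143


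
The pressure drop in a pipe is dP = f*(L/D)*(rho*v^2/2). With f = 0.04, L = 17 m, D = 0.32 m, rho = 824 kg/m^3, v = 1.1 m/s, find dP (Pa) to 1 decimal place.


dP = f * (L/D) * (rho*v^2/2)
dP = 0.04 * (17/0.32) * (824*1.1^2/2)
L/D = 53.125
rho*v^2/2 = 824*1.21/2 = 498.52
dP = 0.04 * 53.125 * 498.52
dP = 1059.4 Pa


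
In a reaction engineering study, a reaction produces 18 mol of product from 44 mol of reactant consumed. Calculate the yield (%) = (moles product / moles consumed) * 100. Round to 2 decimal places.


Yield = (moles product / moles consumed) * 100%
Yield = (18 / 44) * 100
Yield = 0.4091 * 100
Yield = 40.91%


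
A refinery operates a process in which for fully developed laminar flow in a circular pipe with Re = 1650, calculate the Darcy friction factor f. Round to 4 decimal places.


f = 64 / Re
f = 64 / 1650
f = 0.0388


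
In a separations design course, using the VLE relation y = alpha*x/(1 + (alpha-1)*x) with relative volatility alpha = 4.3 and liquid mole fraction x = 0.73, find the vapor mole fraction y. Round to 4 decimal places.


y = alpha*x / (1 + (alpha-1)*x)
y = 4.3*0.73 / (1 + (4.3-1)*0.73)
y = 3.139 / (1 + 2.409)
y = 3.139 / 3.409
y = 0.9208
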